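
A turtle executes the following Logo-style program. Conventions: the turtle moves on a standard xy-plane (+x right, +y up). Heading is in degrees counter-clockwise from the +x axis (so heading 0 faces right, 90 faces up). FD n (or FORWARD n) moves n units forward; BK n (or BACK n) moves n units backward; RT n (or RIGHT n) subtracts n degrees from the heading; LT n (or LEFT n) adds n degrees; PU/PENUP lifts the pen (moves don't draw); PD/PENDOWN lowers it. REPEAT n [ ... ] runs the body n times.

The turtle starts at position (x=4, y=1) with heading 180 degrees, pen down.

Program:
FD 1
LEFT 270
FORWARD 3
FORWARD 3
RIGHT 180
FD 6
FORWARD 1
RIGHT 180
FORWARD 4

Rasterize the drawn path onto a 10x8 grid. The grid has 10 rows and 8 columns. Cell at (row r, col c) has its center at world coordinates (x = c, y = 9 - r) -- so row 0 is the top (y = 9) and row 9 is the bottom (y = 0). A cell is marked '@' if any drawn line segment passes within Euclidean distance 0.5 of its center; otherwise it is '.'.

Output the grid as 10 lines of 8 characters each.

Segment 0: (4,1) -> (3,1)
Segment 1: (3,1) -> (3,4)
Segment 2: (3,4) -> (3,7)
Segment 3: (3,7) -> (3,1)
Segment 4: (3,1) -> (3,0)
Segment 5: (3,0) -> (3,4)

Answer: ........
........
...@....
...@....
...@....
...@....
...@....
...@....
...@@...
...@....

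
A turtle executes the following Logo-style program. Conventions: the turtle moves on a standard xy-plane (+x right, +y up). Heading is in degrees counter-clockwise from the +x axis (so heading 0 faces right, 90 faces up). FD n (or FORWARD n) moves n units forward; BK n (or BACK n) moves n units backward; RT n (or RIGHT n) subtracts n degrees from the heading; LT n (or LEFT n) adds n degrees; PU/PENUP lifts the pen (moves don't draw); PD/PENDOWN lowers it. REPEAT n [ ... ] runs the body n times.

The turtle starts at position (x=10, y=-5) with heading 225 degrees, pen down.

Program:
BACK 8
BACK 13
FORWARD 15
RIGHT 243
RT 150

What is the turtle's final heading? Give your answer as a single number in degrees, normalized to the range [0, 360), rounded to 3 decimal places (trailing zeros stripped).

Answer: 192

Derivation:
Executing turtle program step by step:
Start: pos=(10,-5), heading=225, pen down
BK 8: (10,-5) -> (15.657,0.657) [heading=225, draw]
BK 13: (15.657,0.657) -> (24.849,9.849) [heading=225, draw]
FD 15: (24.849,9.849) -> (14.243,-0.757) [heading=225, draw]
RT 243: heading 225 -> 342
RT 150: heading 342 -> 192
Final: pos=(14.243,-0.757), heading=192, 3 segment(s) drawn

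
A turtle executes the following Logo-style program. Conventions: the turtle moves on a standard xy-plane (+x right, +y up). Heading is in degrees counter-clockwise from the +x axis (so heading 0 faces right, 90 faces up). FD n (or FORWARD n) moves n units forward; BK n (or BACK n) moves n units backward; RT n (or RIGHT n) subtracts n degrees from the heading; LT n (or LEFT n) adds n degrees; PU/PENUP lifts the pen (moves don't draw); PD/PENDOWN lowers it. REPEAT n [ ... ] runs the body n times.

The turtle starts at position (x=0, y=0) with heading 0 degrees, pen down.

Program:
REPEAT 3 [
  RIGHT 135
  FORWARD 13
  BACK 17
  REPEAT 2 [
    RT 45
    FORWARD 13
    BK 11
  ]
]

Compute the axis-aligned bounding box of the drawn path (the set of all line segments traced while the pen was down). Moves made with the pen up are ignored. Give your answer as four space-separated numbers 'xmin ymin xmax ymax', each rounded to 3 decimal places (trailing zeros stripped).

Executing turtle program step by step:
Start: pos=(0,0), heading=0, pen down
REPEAT 3 [
  -- iteration 1/3 --
  RT 135: heading 0 -> 225
  FD 13: (0,0) -> (-9.192,-9.192) [heading=225, draw]
  BK 17: (-9.192,-9.192) -> (2.828,2.828) [heading=225, draw]
  REPEAT 2 [
    -- iteration 1/2 --
    RT 45: heading 225 -> 180
    FD 13: (2.828,2.828) -> (-10.172,2.828) [heading=180, draw]
    BK 11: (-10.172,2.828) -> (0.828,2.828) [heading=180, draw]
    -- iteration 2/2 --
    RT 45: heading 180 -> 135
    FD 13: (0.828,2.828) -> (-8.364,12.021) [heading=135, draw]
    BK 11: (-8.364,12.021) -> (-0.586,4.243) [heading=135, draw]
  ]
  -- iteration 2/3 --
  RT 135: heading 135 -> 0
  FD 13: (-0.586,4.243) -> (12.414,4.243) [heading=0, draw]
  BK 17: (12.414,4.243) -> (-4.586,4.243) [heading=0, draw]
  REPEAT 2 [
    -- iteration 1/2 --
    RT 45: heading 0 -> 315
    FD 13: (-4.586,4.243) -> (4.607,-4.95) [heading=315, draw]
    BK 11: (4.607,-4.95) -> (-3.172,2.828) [heading=315, draw]
    -- iteration 2/2 --
    RT 45: heading 315 -> 270
    FD 13: (-3.172,2.828) -> (-3.172,-10.172) [heading=270, draw]
    BK 11: (-3.172,-10.172) -> (-3.172,0.828) [heading=270, draw]
  ]
  -- iteration 3/3 --
  RT 135: heading 270 -> 135
  FD 13: (-3.172,0.828) -> (-12.364,10.021) [heading=135, draw]
  BK 17: (-12.364,10.021) -> (-0.343,-2) [heading=135, draw]
  REPEAT 2 [
    -- iteration 1/2 --
    RT 45: heading 135 -> 90
    FD 13: (-0.343,-2) -> (-0.343,11) [heading=90, draw]
    BK 11: (-0.343,11) -> (-0.343,0) [heading=90, draw]
    -- iteration 2/2 --
    RT 45: heading 90 -> 45
    FD 13: (-0.343,0) -> (8.849,9.192) [heading=45, draw]
    BK 11: (8.849,9.192) -> (1.071,1.414) [heading=45, draw]
  ]
]
Final: pos=(1.071,1.414), heading=45, 18 segment(s) drawn

Segment endpoints: x in {-12.364, -10.172, -9.192, -8.364, -4.586, -3.172, -3.172, -3.172, -0.586, -0.343, -0.343, -0.343, 0, 0.828, 1.071, 2.828, 4.607, 8.849, 12.414}, y in {-10.172, -9.192, -4.95, -2, 0, 0, 0.828, 1.414, 2.828, 2.828, 2.828, 4.243, 4.243, 4.243, 9.192, 10.021, 11, 12.021}
xmin=-12.364, ymin=-10.172, xmax=12.414, ymax=12.021

Answer: -12.364 -10.172 12.414 12.021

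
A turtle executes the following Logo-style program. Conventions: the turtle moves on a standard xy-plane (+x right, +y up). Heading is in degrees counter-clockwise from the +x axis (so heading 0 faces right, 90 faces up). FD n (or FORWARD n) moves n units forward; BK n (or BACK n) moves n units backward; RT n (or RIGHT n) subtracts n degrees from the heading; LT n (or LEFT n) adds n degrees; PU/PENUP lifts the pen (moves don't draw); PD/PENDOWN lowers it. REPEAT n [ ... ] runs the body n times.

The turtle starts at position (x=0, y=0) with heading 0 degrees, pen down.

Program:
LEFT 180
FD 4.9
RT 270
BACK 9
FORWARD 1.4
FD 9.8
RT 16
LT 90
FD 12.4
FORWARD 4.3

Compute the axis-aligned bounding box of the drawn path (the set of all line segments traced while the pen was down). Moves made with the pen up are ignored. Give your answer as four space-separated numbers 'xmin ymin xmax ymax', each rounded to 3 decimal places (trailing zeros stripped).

Answer: -4.9 -6.803 11.153 9

Derivation:
Executing turtle program step by step:
Start: pos=(0,0), heading=0, pen down
LT 180: heading 0 -> 180
FD 4.9: (0,0) -> (-4.9,0) [heading=180, draw]
RT 270: heading 180 -> 270
BK 9: (-4.9,0) -> (-4.9,9) [heading=270, draw]
FD 1.4: (-4.9,9) -> (-4.9,7.6) [heading=270, draw]
FD 9.8: (-4.9,7.6) -> (-4.9,-2.2) [heading=270, draw]
RT 16: heading 270 -> 254
LT 90: heading 254 -> 344
FD 12.4: (-4.9,-2.2) -> (7.02,-5.618) [heading=344, draw]
FD 4.3: (7.02,-5.618) -> (11.153,-6.803) [heading=344, draw]
Final: pos=(11.153,-6.803), heading=344, 6 segment(s) drawn

Segment endpoints: x in {-4.9, -4.9, 0, 7.02, 11.153}, y in {-6.803, -5.618, -2.2, 0, 0, 7.6, 9}
xmin=-4.9, ymin=-6.803, xmax=11.153, ymax=9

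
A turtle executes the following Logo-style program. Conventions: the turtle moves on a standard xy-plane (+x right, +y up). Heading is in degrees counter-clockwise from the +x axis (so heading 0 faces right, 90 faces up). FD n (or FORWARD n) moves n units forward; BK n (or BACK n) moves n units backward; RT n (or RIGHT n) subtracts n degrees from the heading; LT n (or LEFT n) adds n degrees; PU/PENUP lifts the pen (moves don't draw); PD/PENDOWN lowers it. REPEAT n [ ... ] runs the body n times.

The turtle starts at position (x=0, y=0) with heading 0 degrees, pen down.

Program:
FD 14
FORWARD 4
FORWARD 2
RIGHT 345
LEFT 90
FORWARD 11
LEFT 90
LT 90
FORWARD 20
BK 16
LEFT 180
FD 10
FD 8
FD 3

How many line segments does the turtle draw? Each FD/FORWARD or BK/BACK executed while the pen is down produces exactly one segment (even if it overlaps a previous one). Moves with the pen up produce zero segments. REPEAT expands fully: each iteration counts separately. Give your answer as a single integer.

Executing turtle program step by step:
Start: pos=(0,0), heading=0, pen down
FD 14: (0,0) -> (14,0) [heading=0, draw]
FD 4: (14,0) -> (18,0) [heading=0, draw]
FD 2: (18,0) -> (20,0) [heading=0, draw]
RT 345: heading 0 -> 15
LT 90: heading 15 -> 105
FD 11: (20,0) -> (17.153,10.625) [heading=105, draw]
LT 90: heading 105 -> 195
LT 90: heading 195 -> 285
FD 20: (17.153,10.625) -> (22.329,-8.693) [heading=285, draw]
BK 16: (22.329,-8.693) -> (18.188,6.761) [heading=285, draw]
LT 180: heading 285 -> 105
FD 10: (18.188,6.761) -> (15.6,16.421) [heading=105, draw]
FD 8: (15.6,16.421) -> (13.53,24.148) [heading=105, draw]
FD 3: (13.53,24.148) -> (12.753,27.046) [heading=105, draw]
Final: pos=(12.753,27.046), heading=105, 9 segment(s) drawn
Segments drawn: 9

Answer: 9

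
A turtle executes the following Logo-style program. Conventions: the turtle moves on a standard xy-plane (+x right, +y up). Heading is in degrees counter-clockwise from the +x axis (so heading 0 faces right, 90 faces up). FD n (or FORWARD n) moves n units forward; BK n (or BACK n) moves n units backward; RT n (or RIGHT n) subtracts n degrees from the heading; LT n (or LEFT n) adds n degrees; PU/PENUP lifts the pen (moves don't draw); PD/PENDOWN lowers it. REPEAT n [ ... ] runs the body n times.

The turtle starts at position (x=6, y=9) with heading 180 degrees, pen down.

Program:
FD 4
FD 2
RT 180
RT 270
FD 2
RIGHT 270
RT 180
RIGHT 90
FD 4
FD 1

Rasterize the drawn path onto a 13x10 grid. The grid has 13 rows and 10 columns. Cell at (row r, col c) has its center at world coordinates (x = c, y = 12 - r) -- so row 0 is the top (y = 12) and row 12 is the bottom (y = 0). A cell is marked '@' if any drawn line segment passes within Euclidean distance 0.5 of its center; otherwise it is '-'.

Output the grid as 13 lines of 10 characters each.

Answer: ----------
@---------
@---------
@@@@@@@---
@---------
@---------
@---------
----------
----------
----------
----------
----------
----------

Derivation:
Segment 0: (6,9) -> (2,9)
Segment 1: (2,9) -> (0,9)
Segment 2: (0,9) -> (-0,11)
Segment 3: (-0,11) -> (0,7)
Segment 4: (0,7) -> (0,6)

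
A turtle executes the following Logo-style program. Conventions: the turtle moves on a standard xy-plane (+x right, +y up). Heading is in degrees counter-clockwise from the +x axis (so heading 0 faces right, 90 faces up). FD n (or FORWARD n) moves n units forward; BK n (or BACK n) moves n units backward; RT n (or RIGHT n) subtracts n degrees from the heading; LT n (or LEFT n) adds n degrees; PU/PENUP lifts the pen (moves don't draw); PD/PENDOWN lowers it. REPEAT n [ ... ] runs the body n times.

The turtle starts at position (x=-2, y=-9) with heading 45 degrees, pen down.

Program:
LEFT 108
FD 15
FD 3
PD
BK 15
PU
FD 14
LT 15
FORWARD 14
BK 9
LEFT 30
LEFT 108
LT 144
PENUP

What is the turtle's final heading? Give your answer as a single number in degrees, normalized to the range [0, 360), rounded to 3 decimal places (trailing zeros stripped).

Executing turtle program step by step:
Start: pos=(-2,-9), heading=45, pen down
LT 108: heading 45 -> 153
FD 15: (-2,-9) -> (-15.365,-2.19) [heading=153, draw]
FD 3: (-15.365,-2.19) -> (-18.038,-0.828) [heading=153, draw]
PD: pen down
BK 15: (-18.038,-0.828) -> (-4.673,-7.638) [heading=153, draw]
PU: pen up
FD 14: (-4.673,-7.638) -> (-17.147,-1.282) [heading=153, move]
LT 15: heading 153 -> 168
FD 14: (-17.147,-1.282) -> (-30.841,1.629) [heading=168, move]
BK 9: (-30.841,1.629) -> (-22.038,-0.243) [heading=168, move]
LT 30: heading 168 -> 198
LT 108: heading 198 -> 306
LT 144: heading 306 -> 90
PU: pen up
Final: pos=(-22.038,-0.243), heading=90, 3 segment(s) drawn

Answer: 90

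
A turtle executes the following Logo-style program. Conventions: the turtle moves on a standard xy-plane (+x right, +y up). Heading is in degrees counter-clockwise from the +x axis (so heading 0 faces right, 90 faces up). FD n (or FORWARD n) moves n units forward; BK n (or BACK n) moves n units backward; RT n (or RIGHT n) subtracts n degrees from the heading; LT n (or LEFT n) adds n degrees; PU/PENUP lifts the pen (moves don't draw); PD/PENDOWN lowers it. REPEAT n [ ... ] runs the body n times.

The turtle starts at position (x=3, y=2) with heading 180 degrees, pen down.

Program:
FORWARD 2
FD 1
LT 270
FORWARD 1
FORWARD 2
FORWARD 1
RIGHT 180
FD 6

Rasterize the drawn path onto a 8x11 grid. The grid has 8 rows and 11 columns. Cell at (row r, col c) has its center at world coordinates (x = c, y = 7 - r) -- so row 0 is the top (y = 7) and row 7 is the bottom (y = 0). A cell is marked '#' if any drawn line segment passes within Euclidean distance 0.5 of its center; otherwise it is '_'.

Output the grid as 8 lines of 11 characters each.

Answer: ___________
#__________
#__________
#__________
#__________
####_______
#__________
#__________

Derivation:
Segment 0: (3,2) -> (1,2)
Segment 1: (1,2) -> (0,2)
Segment 2: (0,2) -> (0,3)
Segment 3: (0,3) -> (0,5)
Segment 4: (0,5) -> (0,6)
Segment 5: (0,6) -> (0,0)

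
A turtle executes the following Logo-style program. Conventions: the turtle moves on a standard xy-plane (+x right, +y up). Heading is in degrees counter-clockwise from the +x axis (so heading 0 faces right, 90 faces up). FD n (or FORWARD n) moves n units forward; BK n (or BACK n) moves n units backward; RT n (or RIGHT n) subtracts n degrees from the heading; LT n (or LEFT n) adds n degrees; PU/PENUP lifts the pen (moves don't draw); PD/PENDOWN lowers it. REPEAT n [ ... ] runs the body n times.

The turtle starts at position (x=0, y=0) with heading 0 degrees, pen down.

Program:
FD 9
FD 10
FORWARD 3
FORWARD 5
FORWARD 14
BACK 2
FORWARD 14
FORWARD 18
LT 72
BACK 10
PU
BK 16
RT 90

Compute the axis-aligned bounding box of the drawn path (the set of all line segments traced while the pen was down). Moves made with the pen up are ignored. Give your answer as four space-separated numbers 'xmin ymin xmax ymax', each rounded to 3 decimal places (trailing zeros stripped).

Answer: 0 -9.511 71 0

Derivation:
Executing turtle program step by step:
Start: pos=(0,0), heading=0, pen down
FD 9: (0,0) -> (9,0) [heading=0, draw]
FD 10: (9,0) -> (19,0) [heading=0, draw]
FD 3: (19,0) -> (22,0) [heading=0, draw]
FD 5: (22,0) -> (27,0) [heading=0, draw]
FD 14: (27,0) -> (41,0) [heading=0, draw]
BK 2: (41,0) -> (39,0) [heading=0, draw]
FD 14: (39,0) -> (53,0) [heading=0, draw]
FD 18: (53,0) -> (71,0) [heading=0, draw]
LT 72: heading 0 -> 72
BK 10: (71,0) -> (67.91,-9.511) [heading=72, draw]
PU: pen up
BK 16: (67.91,-9.511) -> (62.966,-24.727) [heading=72, move]
RT 90: heading 72 -> 342
Final: pos=(62.966,-24.727), heading=342, 9 segment(s) drawn

Segment endpoints: x in {0, 9, 19, 22, 27, 39, 41, 53, 67.91, 71}, y in {-9.511, 0}
xmin=0, ymin=-9.511, xmax=71, ymax=0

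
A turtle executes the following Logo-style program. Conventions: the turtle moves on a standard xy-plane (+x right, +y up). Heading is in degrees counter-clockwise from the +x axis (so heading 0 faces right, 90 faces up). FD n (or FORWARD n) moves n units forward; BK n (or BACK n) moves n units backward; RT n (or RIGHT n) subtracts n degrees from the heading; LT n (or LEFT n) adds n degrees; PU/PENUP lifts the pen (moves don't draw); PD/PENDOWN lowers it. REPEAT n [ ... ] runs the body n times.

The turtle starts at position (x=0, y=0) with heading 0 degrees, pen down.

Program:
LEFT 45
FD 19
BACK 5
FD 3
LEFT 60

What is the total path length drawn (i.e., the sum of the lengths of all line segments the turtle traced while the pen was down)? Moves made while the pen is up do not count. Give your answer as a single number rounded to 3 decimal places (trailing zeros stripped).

Executing turtle program step by step:
Start: pos=(0,0), heading=0, pen down
LT 45: heading 0 -> 45
FD 19: (0,0) -> (13.435,13.435) [heading=45, draw]
BK 5: (13.435,13.435) -> (9.899,9.899) [heading=45, draw]
FD 3: (9.899,9.899) -> (12.021,12.021) [heading=45, draw]
LT 60: heading 45 -> 105
Final: pos=(12.021,12.021), heading=105, 3 segment(s) drawn

Segment lengths:
  seg 1: (0,0) -> (13.435,13.435), length = 19
  seg 2: (13.435,13.435) -> (9.899,9.899), length = 5
  seg 3: (9.899,9.899) -> (12.021,12.021), length = 3
Total = 27

Answer: 27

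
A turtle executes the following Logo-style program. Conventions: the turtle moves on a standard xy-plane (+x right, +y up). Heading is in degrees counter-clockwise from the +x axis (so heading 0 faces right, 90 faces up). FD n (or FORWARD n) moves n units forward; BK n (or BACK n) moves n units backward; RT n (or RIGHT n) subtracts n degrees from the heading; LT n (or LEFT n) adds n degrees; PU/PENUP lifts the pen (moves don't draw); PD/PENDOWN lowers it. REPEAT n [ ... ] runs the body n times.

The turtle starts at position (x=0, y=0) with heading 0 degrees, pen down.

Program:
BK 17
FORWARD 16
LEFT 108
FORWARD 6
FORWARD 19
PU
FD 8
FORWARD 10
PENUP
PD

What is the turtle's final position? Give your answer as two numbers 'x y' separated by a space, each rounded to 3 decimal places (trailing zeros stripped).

Answer: -14.288 40.895

Derivation:
Executing turtle program step by step:
Start: pos=(0,0), heading=0, pen down
BK 17: (0,0) -> (-17,0) [heading=0, draw]
FD 16: (-17,0) -> (-1,0) [heading=0, draw]
LT 108: heading 0 -> 108
FD 6: (-1,0) -> (-2.854,5.706) [heading=108, draw]
FD 19: (-2.854,5.706) -> (-8.725,23.776) [heading=108, draw]
PU: pen up
FD 8: (-8.725,23.776) -> (-11.198,31.385) [heading=108, move]
FD 10: (-11.198,31.385) -> (-14.288,40.895) [heading=108, move]
PU: pen up
PD: pen down
Final: pos=(-14.288,40.895), heading=108, 4 segment(s) drawn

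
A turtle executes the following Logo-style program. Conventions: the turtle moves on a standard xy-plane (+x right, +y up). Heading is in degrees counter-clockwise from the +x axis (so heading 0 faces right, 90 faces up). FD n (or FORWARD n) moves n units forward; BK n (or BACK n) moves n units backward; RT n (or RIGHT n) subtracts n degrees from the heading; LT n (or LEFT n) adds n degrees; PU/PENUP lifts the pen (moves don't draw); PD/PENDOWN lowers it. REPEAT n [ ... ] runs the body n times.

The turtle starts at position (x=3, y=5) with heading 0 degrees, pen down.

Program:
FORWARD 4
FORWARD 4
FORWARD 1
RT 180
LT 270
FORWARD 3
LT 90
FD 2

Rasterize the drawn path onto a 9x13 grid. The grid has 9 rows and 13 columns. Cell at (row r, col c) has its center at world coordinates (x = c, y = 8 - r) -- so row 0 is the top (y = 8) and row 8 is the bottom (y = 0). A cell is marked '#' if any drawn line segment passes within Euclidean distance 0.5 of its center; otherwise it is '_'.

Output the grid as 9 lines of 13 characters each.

Answer: __________###
____________#
____________#
___##########
_____________
_____________
_____________
_____________
_____________

Derivation:
Segment 0: (3,5) -> (7,5)
Segment 1: (7,5) -> (11,5)
Segment 2: (11,5) -> (12,5)
Segment 3: (12,5) -> (12,8)
Segment 4: (12,8) -> (10,8)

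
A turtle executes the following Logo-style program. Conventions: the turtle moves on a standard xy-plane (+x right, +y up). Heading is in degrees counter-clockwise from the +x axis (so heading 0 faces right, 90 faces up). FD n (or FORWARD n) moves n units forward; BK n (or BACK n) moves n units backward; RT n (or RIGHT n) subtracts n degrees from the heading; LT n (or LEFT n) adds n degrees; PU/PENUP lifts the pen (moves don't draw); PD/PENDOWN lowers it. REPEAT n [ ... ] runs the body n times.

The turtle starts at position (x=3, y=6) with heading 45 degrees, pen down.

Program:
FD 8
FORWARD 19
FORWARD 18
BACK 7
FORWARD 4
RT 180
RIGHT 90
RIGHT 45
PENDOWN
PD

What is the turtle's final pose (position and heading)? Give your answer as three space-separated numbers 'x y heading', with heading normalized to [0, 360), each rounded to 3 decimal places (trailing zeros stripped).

Executing turtle program step by step:
Start: pos=(3,6), heading=45, pen down
FD 8: (3,6) -> (8.657,11.657) [heading=45, draw]
FD 19: (8.657,11.657) -> (22.092,25.092) [heading=45, draw]
FD 18: (22.092,25.092) -> (34.82,37.82) [heading=45, draw]
BK 7: (34.82,37.82) -> (29.87,32.87) [heading=45, draw]
FD 4: (29.87,32.87) -> (32.698,35.698) [heading=45, draw]
RT 180: heading 45 -> 225
RT 90: heading 225 -> 135
RT 45: heading 135 -> 90
PD: pen down
PD: pen down
Final: pos=(32.698,35.698), heading=90, 5 segment(s) drawn

Answer: 32.698 35.698 90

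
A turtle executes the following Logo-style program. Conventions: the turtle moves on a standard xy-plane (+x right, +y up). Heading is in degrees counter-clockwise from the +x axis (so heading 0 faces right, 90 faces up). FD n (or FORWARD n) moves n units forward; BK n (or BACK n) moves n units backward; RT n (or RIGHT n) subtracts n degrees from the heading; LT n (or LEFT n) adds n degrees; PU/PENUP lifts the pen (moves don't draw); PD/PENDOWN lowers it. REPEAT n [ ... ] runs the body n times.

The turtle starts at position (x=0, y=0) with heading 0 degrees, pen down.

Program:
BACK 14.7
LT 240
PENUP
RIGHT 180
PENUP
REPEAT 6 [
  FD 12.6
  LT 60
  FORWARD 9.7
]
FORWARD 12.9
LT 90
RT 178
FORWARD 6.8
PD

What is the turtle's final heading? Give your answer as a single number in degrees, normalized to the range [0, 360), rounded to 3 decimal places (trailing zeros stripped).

Executing turtle program step by step:
Start: pos=(0,0), heading=0, pen down
BK 14.7: (0,0) -> (-14.7,0) [heading=0, draw]
LT 240: heading 0 -> 240
PU: pen up
RT 180: heading 240 -> 60
PU: pen up
REPEAT 6 [
  -- iteration 1/6 --
  FD 12.6: (-14.7,0) -> (-8.4,10.912) [heading=60, move]
  LT 60: heading 60 -> 120
  FD 9.7: (-8.4,10.912) -> (-13.25,19.312) [heading=120, move]
  -- iteration 2/6 --
  FD 12.6: (-13.25,19.312) -> (-19.55,30.224) [heading=120, move]
  LT 60: heading 120 -> 180
  FD 9.7: (-19.55,30.224) -> (-29.25,30.224) [heading=180, move]
  -- iteration 3/6 --
  FD 12.6: (-29.25,30.224) -> (-41.85,30.224) [heading=180, move]
  LT 60: heading 180 -> 240
  FD 9.7: (-41.85,30.224) -> (-46.7,21.824) [heading=240, move]
  -- iteration 4/6 --
  FD 12.6: (-46.7,21.824) -> (-53,10.912) [heading=240, move]
  LT 60: heading 240 -> 300
  FD 9.7: (-53,10.912) -> (-48.15,2.511) [heading=300, move]
  -- iteration 5/6 --
  FD 12.6: (-48.15,2.511) -> (-41.85,-8.4) [heading=300, move]
  LT 60: heading 300 -> 0
  FD 9.7: (-41.85,-8.4) -> (-32.15,-8.4) [heading=0, move]
  -- iteration 6/6 --
  FD 12.6: (-32.15,-8.4) -> (-19.55,-8.4) [heading=0, move]
  LT 60: heading 0 -> 60
  FD 9.7: (-19.55,-8.4) -> (-14.7,0) [heading=60, move]
]
FD 12.9: (-14.7,0) -> (-8.25,11.172) [heading=60, move]
LT 90: heading 60 -> 150
RT 178: heading 150 -> 332
FD 6.8: (-8.25,11.172) -> (-2.246,7.979) [heading=332, move]
PD: pen down
Final: pos=(-2.246,7.979), heading=332, 1 segment(s) drawn

Answer: 332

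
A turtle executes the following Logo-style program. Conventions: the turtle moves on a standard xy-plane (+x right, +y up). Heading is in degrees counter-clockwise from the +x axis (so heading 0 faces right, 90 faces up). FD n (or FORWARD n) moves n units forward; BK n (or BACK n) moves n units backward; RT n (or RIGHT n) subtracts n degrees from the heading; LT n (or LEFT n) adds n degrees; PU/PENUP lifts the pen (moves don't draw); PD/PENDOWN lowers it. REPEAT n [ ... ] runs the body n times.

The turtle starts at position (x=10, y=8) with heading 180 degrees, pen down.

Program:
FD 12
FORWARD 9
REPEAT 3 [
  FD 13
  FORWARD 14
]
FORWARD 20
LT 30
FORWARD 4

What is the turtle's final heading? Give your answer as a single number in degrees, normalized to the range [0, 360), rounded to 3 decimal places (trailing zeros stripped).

Answer: 210

Derivation:
Executing turtle program step by step:
Start: pos=(10,8), heading=180, pen down
FD 12: (10,8) -> (-2,8) [heading=180, draw]
FD 9: (-2,8) -> (-11,8) [heading=180, draw]
REPEAT 3 [
  -- iteration 1/3 --
  FD 13: (-11,8) -> (-24,8) [heading=180, draw]
  FD 14: (-24,8) -> (-38,8) [heading=180, draw]
  -- iteration 2/3 --
  FD 13: (-38,8) -> (-51,8) [heading=180, draw]
  FD 14: (-51,8) -> (-65,8) [heading=180, draw]
  -- iteration 3/3 --
  FD 13: (-65,8) -> (-78,8) [heading=180, draw]
  FD 14: (-78,8) -> (-92,8) [heading=180, draw]
]
FD 20: (-92,8) -> (-112,8) [heading=180, draw]
LT 30: heading 180 -> 210
FD 4: (-112,8) -> (-115.464,6) [heading=210, draw]
Final: pos=(-115.464,6), heading=210, 10 segment(s) drawn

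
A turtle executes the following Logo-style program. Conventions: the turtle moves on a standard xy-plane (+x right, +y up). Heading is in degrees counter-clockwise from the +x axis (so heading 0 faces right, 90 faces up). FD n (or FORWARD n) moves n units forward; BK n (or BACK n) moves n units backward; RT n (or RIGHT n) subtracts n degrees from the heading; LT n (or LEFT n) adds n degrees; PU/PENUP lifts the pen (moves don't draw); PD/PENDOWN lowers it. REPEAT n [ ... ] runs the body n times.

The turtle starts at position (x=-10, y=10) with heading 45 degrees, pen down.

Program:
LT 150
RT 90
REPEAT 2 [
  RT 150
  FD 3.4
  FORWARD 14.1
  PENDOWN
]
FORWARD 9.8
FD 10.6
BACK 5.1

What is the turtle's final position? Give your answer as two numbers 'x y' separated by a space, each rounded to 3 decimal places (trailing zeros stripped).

Answer: -29.308 6.115

Derivation:
Executing turtle program step by step:
Start: pos=(-10,10), heading=45, pen down
LT 150: heading 45 -> 195
RT 90: heading 195 -> 105
REPEAT 2 [
  -- iteration 1/2 --
  RT 150: heading 105 -> 315
  FD 3.4: (-10,10) -> (-7.596,7.596) [heading=315, draw]
  FD 14.1: (-7.596,7.596) -> (2.374,-2.374) [heading=315, draw]
  PD: pen down
  -- iteration 2/2 --
  RT 150: heading 315 -> 165
  FD 3.4: (2.374,-2.374) -> (-0.91,-1.494) [heading=165, draw]
  FD 14.1: (-0.91,-1.494) -> (-14.529,2.155) [heading=165, draw]
  PD: pen down
]
FD 9.8: (-14.529,2.155) -> (-23.995,4.691) [heading=165, draw]
FD 10.6: (-23.995,4.691) -> (-34.234,7.435) [heading=165, draw]
BK 5.1: (-34.234,7.435) -> (-29.308,6.115) [heading=165, draw]
Final: pos=(-29.308,6.115), heading=165, 7 segment(s) drawn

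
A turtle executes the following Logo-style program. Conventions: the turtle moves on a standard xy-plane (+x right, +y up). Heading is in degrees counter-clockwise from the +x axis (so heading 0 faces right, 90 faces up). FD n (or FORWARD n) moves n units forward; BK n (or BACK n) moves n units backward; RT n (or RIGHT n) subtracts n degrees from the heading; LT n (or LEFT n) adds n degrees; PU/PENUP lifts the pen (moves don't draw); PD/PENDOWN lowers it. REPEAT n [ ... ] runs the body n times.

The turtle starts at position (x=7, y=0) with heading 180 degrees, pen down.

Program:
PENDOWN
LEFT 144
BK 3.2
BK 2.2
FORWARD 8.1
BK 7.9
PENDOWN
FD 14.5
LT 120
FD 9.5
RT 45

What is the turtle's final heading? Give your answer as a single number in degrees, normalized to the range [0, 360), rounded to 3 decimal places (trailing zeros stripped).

Executing turtle program step by step:
Start: pos=(7,0), heading=180, pen down
PD: pen down
LT 144: heading 180 -> 324
BK 3.2: (7,0) -> (4.411,1.881) [heading=324, draw]
BK 2.2: (4.411,1.881) -> (2.631,3.174) [heading=324, draw]
FD 8.1: (2.631,3.174) -> (9.184,-1.587) [heading=324, draw]
BK 7.9: (9.184,-1.587) -> (2.793,3.056) [heading=324, draw]
PD: pen down
FD 14.5: (2.793,3.056) -> (14.524,-5.466) [heading=324, draw]
LT 120: heading 324 -> 84
FD 9.5: (14.524,-5.466) -> (15.517,3.982) [heading=84, draw]
RT 45: heading 84 -> 39
Final: pos=(15.517,3.982), heading=39, 6 segment(s) drawn

Answer: 39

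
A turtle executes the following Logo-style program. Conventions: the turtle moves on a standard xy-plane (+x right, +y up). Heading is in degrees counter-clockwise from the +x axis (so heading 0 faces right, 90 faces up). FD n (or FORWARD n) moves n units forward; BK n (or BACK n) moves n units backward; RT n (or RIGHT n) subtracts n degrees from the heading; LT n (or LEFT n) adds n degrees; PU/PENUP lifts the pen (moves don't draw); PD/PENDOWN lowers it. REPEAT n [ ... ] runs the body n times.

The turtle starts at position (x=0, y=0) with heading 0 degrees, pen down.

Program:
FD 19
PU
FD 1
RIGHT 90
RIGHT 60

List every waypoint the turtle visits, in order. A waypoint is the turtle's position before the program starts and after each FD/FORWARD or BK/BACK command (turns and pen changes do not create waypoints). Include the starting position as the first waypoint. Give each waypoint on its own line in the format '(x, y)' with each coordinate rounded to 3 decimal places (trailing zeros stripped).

Answer: (0, 0)
(19, 0)
(20, 0)

Derivation:
Executing turtle program step by step:
Start: pos=(0,0), heading=0, pen down
FD 19: (0,0) -> (19,0) [heading=0, draw]
PU: pen up
FD 1: (19,0) -> (20,0) [heading=0, move]
RT 90: heading 0 -> 270
RT 60: heading 270 -> 210
Final: pos=(20,0), heading=210, 1 segment(s) drawn
Waypoints (3 total):
(0, 0)
(19, 0)
(20, 0)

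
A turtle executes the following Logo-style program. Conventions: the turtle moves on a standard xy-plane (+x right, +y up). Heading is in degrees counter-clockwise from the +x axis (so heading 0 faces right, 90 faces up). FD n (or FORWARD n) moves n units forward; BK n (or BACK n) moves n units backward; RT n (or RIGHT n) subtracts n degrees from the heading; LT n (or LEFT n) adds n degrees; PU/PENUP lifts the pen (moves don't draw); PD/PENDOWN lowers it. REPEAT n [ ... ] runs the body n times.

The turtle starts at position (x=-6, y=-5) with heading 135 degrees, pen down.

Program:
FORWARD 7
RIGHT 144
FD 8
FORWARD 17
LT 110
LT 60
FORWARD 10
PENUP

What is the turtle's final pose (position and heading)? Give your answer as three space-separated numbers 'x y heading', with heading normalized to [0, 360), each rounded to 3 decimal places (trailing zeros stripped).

Answer: 4.287 -0.705 161

Derivation:
Executing turtle program step by step:
Start: pos=(-6,-5), heading=135, pen down
FD 7: (-6,-5) -> (-10.95,-0.05) [heading=135, draw]
RT 144: heading 135 -> 351
FD 8: (-10.95,-0.05) -> (-3.048,-1.302) [heading=351, draw]
FD 17: (-3.048,-1.302) -> (13.742,-3.961) [heading=351, draw]
LT 110: heading 351 -> 101
LT 60: heading 101 -> 161
FD 10: (13.742,-3.961) -> (4.287,-0.705) [heading=161, draw]
PU: pen up
Final: pos=(4.287,-0.705), heading=161, 4 segment(s) drawn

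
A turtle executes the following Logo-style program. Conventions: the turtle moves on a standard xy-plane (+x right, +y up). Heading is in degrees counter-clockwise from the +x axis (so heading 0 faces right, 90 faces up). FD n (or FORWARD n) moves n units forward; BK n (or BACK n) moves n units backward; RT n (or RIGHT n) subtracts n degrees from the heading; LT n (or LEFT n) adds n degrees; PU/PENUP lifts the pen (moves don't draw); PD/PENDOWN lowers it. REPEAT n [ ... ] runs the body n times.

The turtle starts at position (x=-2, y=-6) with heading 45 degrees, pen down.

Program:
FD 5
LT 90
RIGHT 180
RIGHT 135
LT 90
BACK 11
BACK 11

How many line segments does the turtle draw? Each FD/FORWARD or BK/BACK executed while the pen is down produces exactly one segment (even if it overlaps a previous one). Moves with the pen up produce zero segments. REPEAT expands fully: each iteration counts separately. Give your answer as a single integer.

Executing turtle program step by step:
Start: pos=(-2,-6), heading=45, pen down
FD 5: (-2,-6) -> (1.536,-2.464) [heading=45, draw]
LT 90: heading 45 -> 135
RT 180: heading 135 -> 315
RT 135: heading 315 -> 180
LT 90: heading 180 -> 270
BK 11: (1.536,-2.464) -> (1.536,8.536) [heading=270, draw]
BK 11: (1.536,8.536) -> (1.536,19.536) [heading=270, draw]
Final: pos=(1.536,19.536), heading=270, 3 segment(s) drawn
Segments drawn: 3

Answer: 3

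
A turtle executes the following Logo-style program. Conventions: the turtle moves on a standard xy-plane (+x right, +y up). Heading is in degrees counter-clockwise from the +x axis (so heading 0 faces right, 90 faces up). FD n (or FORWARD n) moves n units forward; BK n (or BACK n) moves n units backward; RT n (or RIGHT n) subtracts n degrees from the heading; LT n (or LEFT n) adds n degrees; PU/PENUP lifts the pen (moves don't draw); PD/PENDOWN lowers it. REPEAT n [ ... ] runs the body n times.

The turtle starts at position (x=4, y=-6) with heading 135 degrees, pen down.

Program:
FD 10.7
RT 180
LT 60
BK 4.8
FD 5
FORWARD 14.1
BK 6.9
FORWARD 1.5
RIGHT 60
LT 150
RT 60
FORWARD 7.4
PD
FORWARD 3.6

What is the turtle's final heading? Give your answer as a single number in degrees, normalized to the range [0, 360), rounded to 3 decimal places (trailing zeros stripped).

Executing turtle program step by step:
Start: pos=(4,-6), heading=135, pen down
FD 10.7: (4,-6) -> (-3.566,1.566) [heading=135, draw]
RT 180: heading 135 -> 315
LT 60: heading 315 -> 15
BK 4.8: (-3.566,1.566) -> (-8.202,0.324) [heading=15, draw]
FD 5: (-8.202,0.324) -> (-3.373,1.618) [heading=15, draw]
FD 14.1: (-3.373,1.618) -> (10.247,5.267) [heading=15, draw]
BK 6.9: (10.247,5.267) -> (3.582,3.481) [heading=15, draw]
FD 1.5: (3.582,3.481) -> (5.031,3.87) [heading=15, draw]
RT 60: heading 15 -> 315
LT 150: heading 315 -> 105
RT 60: heading 105 -> 45
FD 7.4: (5.031,3.87) -> (10.263,9.102) [heading=45, draw]
PD: pen down
FD 3.6: (10.263,9.102) -> (12.809,11.648) [heading=45, draw]
Final: pos=(12.809,11.648), heading=45, 8 segment(s) drawn

Answer: 45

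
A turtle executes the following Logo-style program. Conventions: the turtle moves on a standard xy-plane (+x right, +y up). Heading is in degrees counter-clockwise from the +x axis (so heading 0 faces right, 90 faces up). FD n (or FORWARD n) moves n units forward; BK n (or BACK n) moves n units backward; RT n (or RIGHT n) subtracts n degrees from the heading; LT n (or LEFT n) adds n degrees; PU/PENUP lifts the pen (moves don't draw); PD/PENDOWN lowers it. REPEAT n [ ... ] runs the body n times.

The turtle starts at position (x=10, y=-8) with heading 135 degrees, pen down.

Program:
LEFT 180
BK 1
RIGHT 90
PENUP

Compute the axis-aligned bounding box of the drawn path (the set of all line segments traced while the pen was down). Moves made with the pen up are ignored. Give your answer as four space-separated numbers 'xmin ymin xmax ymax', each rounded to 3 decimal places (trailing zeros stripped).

Executing turtle program step by step:
Start: pos=(10,-8), heading=135, pen down
LT 180: heading 135 -> 315
BK 1: (10,-8) -> (9.293,-7.293) [heading=315, draw]
RT 90: heading 315 -> 225
PU: pen up
Final: pos=(9.293,-7.293), heading=225, 1 segment(s) drawn

Segment endpoints: x in {9.293, 10}, y in {-8, -7.293}
xmin=9.293, ymin=-8, xmax=10, ymax=-7.293

Answer: 9.293 -8 10 -7.293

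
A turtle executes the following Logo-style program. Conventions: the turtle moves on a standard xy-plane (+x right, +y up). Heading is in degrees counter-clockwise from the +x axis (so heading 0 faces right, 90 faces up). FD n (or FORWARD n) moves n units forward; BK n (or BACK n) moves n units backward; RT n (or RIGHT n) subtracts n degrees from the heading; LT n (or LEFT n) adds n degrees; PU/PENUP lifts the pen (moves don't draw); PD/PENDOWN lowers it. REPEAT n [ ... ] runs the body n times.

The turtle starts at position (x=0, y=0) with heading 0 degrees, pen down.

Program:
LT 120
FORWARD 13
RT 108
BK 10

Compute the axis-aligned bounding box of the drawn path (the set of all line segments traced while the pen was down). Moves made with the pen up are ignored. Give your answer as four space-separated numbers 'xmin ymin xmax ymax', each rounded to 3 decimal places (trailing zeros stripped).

Answer: -16.281 0 0 11.258

Derivation:
Executing turtle program step by step:
Start: pos=(0,0), heading=0, pen down
LT 120: heading 0 -> 120
FD 13: (0,0) -> (-6.5,11.258) [heading=120, draw]
RT 108: heading 120 -> 12
BK 10: (-6.5,11.258) -> (-16.281,9.179) [heading=12, draw]
Final: pos=(-16.281,9.179), heading=12, 2 segment(s) drawn

Segment endpoints: x in {-16.281, -6.5, 0}, y in {0, 9.179, 11.258}
xmin=-16.281, ymin=0, xmax=0, ymax=11.258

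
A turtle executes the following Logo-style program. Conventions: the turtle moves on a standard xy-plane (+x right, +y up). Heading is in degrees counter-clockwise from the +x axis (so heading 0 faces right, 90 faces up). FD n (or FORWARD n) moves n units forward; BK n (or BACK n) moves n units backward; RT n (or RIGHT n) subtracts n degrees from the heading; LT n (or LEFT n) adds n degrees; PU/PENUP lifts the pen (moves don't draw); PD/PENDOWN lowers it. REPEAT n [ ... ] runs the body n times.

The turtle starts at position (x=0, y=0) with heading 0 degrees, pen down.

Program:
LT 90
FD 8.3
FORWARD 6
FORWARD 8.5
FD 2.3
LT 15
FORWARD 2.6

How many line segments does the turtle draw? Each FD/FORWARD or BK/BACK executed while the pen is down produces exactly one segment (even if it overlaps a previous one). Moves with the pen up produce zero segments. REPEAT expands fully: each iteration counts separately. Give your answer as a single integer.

Executing turtle program step by step:
Start: pos=(0,0), heading=0, pen down
LT 90: heading 0 -> 90
FD 8.3: (0,0) -> (0,8.3) [heading=90, draw]
FD 6: (0,8.3) -> (0,14.3) [heading=90, draw]
FD 8.5: (0,14.3) -> (0,22.8) [heading=90, draw]
FD 2.3: (0,22.8) -> (0,25.1) [heading=90, draw]
LT 15: heading 90 -> 105
FD 2.6: (0,25.1) -> (-0.673,27.611) [heading=105, draw]
Final: pos=(-0.673,27.611), heading=105, 5 segment(s) drawn
Segments drawn: 5

Answer: 5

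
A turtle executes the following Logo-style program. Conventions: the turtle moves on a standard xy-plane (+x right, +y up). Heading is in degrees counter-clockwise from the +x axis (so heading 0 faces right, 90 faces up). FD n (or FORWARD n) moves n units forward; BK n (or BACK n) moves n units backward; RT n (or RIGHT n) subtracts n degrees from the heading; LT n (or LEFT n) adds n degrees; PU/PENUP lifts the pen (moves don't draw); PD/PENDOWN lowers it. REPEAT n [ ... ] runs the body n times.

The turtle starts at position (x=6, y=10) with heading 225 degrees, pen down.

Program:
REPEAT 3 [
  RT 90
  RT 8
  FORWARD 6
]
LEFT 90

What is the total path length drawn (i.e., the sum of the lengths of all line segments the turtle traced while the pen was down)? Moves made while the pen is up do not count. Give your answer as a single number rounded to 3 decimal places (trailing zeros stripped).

Executing turtle program step by step:
Start: pos=(6,10), heading=225, pen down
REPEAT 3 [
  -- iteration 1/3 --
  RT 90: heading 225 -> 135
  RT 8: heading 135 -> 127
  FD 6: (6,10) -> (2.389,14.792) [heading=127, draw]
  -- iteration 2/3 --
  RT 90: heading 127 -> 37
  RT 8: heading 37 -> 29
  FD 6: (2.389,14.792) -> (7.637,17.701) [heading=29, draw]
  -- iteration 3/3 --
  RT 90: heading 29 -> 299
  RT 8: heading 299 -> 291
  FD 6: (7.637,17.701) -> (9.787,12.099) [heading=291, draw]
]
LT 90: heading 291 -> 21
Final: pos=(9.787,12.099), heading=21, 3 segment(s) drawn

Segment lengths:
  seg 1: (6,10) -> (2.389,14.792), length = 6
  seg 2: (2.389,14.792) -> (7.637,17.701), length = 6
  seg 3: (7.637,17.701) -> (9.787,12.099), length = 6
Total = 18

Answer: 18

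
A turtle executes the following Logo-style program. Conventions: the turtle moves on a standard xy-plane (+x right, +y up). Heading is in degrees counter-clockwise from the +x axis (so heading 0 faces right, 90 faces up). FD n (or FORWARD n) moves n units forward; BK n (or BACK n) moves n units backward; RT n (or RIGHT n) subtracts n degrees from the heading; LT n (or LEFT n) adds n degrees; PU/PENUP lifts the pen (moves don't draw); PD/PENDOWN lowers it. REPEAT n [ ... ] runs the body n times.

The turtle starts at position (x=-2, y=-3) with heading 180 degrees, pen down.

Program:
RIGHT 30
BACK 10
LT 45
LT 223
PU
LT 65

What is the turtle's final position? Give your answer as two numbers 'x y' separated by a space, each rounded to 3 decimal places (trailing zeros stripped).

Answer: 6.66 -8

Derivation:
Executing turtle program step by step:
Start: pos=(-2,-3), heading=180, pen down
RT 30: heading 180 -> 150
BK 10: (-2,-3) -> (6.66,-8) [heading=150, draw]
LT 45: heading 150 -> 195
LT 223: heading 195 -> 58
PU: pen up
LT 65: heading 58 -> 123
Final: pos=(6.66,-8), heading=123, 1 segment(s) drawn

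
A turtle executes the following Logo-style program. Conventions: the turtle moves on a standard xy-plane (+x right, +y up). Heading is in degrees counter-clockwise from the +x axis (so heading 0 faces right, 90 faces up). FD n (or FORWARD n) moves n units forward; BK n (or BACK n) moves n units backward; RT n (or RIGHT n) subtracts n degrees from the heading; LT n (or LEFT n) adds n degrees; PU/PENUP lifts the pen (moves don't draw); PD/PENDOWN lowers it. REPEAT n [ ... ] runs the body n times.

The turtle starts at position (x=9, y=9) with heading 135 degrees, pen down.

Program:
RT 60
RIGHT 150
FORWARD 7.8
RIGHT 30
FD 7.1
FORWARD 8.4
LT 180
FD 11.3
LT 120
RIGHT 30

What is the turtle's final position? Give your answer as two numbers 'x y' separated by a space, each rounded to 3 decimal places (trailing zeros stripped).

Executing turtle program step by step:
Start: pos=(9,9), heading=135, pen down
RT 60: heading 135 -> 75
RT 150: heading 75 -> 285
FD 7.8: (9,9) -> (11.019,1.466) [heading=285, draw]
RT 30: heading 285 -> 255
FD 7.1: (11.019,1.466) -> (9.181,-5.392) [heading=255, draw]
FD 8.4: (9.181,-5.392) -> (7.007,-13.506) [heading=255, draw]
LT 180: heading 255 -> 75
FD 11.3: (7.007,-13.506) -> (9.932,-2.591) [heading=75, draw]
LT 120: heading 75 -> 195
RT 30: heading 195 -> 165
Final: pos=(9.932,-2.591), heading=165, 4 segment(s) drawn

Answer: 9.932 -2.591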